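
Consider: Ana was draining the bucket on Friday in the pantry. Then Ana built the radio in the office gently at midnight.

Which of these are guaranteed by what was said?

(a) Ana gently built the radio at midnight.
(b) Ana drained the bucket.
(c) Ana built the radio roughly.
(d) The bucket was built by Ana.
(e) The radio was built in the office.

(a) Entailed — every conjunct here is already in the original building event.
(b) Not entailed — 'was draining' is progressive on an accomplishment; it does not entail the completed 'drained'.
(c) Not entailed — 'roughly' adds a manner not in (and inconsistent with) the original.
(d) Not entailed — Ana built the radio, not the bucket; the bucket belongs to the draining event.
(e) Entailed — every conjunct here is already in the original building event.

(a), (e)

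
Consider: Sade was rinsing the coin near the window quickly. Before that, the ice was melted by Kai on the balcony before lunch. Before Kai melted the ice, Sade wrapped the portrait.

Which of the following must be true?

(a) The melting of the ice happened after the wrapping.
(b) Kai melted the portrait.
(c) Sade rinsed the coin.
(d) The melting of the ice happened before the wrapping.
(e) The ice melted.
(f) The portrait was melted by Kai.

(a) Entailed — the narrative places the wrapping before the melting.
(b) Not entailed — Kai melted the ice, not the portrait; the portrait belongs to the wrapping event.
(c) Entailed — 'rinse' is an activity; 'was rinsing' entails that some rinsing happened, so 'rinsed' holds.
(d) Not entailed — the narrative places the wrapping before the melting, not after.
(e) Entailed — 'Kai melted the ice' is causative; it entails the inchoative 'the ice melted'.
(f) Not entailed — Kai melted the ice, not the portrait; the portrait belongs to the wrapping event.

(a), (c), (e)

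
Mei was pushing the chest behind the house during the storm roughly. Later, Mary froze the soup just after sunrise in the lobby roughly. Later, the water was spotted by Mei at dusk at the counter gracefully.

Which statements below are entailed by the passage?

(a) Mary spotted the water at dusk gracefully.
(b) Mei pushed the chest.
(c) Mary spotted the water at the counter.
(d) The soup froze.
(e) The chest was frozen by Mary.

(b), (d)

(a) Not entailed — the passage has Mei spotting the water, not Mary.
(b) Entailed — 'push' is an activity; 'was pushing' entails that some pushing happened, so 'pushed' holds.
(c) Not entailed — the passage has Mei spotting the water, not Mary.
(d) Entailed — 'Mary froze the soup' is causative; it entails the inchoative 'the soup froze'.
(e) Not entailed — Mary froze the soup, not the chest; the chest belongs to the pushing event.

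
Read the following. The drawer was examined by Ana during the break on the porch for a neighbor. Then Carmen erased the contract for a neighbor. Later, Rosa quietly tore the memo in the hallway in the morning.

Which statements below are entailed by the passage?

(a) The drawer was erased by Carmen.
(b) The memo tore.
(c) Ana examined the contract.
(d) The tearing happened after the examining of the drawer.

(a) Not entailed — Carmen erased the contract, not the drawer; the drawer belongs to the examining event.
(b) Entailed — 'Rosa tore the memo' is causative; it entails the inchoative 'the memo tore'.
(c) Not entailed — Ana examined the drawer, not the contract; the contract belongs to the erasing event.
(d) Entailed — the narrative places the examining before the tearing.

(b), (d)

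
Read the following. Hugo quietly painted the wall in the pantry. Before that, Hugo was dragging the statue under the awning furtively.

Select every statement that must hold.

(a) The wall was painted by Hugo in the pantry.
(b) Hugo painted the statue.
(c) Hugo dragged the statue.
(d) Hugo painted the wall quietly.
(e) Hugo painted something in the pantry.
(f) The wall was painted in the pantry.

(a), (c), (d), (e), (f)

(a) Entailed — dropping 'quietly' leaves a sub-description the original still satisfies.
(b) Not entailed — Hugo painted the wall, not the statue; the statue belongs to the dragging event.
(c) Entailed — 'drag' is an activity; 'was dragging' entails that some dragging happened, so 'dragged' holds.
(d) Entailed — dropping 'in the pantry' leaves a sub-description the original still satisfies.
(e) Entailed — the original entails any weakening of itself; this just drops 'quietly' and generalizes the patient.
(f) Entailed — the original entails any weakening of itself; this just drops 'quietly' and generalizes the agent.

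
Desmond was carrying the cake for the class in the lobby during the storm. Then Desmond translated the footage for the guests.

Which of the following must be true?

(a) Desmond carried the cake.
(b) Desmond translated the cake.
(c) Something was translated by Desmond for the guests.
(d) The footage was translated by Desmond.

(a) Entailed — 'carry' is an activity; 'was carrying' entails that some carrying happened, so 'carried' holds.
(b) Not entailed — Desmond translated the footage, not the cake; the cake belongs to the carrying event.
(c) Entailed — this follows by dropping conjuncts from the translating event's description.
(d) Entailed — this follows by dropping conjuncts from the translating event's description.

(a), (c), (d)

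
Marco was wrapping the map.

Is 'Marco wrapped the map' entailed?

'was wrapping' is progressive; for an accomplishment like 'wrap the map', it doesn't entail completion.

no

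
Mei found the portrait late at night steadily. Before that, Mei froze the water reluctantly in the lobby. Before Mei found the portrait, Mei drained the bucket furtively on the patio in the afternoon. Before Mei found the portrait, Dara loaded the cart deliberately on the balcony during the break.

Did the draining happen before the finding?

The narrative orders the draining before the finding.

yes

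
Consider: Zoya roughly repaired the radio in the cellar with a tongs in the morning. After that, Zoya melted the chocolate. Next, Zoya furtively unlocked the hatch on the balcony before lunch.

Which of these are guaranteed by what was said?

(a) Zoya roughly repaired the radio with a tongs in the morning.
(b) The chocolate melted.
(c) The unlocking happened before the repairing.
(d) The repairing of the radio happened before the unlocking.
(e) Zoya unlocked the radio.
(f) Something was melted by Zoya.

(a) Entailed — this follows by dropping conjuncts from the repairing event's description.
(b) Entailed — 'Zoya melted the chocolate' is causative; it entails the inchoative 'the chocolate melted'.
(c) Not entailed — the narrative places the repairing before the unlocking, not after.
(d) Entailed — the narrative places the repairing before the unlocking.
(e) Not entailed — Zoya unlocked the hatch, not the radio; the radio belongs to the repairing event.
(f) Entailed — the original entails any weakening of itself; this just generalizes the patient.

(a), (b), (d), (f)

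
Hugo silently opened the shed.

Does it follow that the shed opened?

yes

'Hugo opened the shed' is the causative; it entails the inchoative 'the shed opened'.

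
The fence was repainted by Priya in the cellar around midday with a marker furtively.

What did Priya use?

'with a marker' marks the instrument of the repainting event.

a marker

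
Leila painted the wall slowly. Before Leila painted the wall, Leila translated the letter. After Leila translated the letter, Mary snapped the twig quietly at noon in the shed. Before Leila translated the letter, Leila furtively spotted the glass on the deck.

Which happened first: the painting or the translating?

the translating

The connectives place the translating before the painting.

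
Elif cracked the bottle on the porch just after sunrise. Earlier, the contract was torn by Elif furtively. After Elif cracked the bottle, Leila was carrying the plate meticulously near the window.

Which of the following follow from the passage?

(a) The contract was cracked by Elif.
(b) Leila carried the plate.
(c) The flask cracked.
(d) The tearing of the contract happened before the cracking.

(a) Not entailed — Elif cracked the bottle, not the contract; the contract belongs to the tearing event.
(b) Entailed — 'carry' is an activity; 'was carrying' entails that some carrying happened, so 'carried' holds.
(c) Not entailed — the bottle is what cracked, not the flask.
(d) Entailed — the narrative places the tearing before the cracking.

(b), (d)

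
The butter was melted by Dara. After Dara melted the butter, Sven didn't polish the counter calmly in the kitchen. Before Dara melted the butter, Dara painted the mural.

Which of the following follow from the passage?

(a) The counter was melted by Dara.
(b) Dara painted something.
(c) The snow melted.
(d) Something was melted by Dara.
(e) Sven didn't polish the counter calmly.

(b), (d)

(a) Not entailed — Dara melted the butter, not the counter; the counter belongs to the polishing event.
(b) Entailed — the original entails any weakening of itself; this just generalizes the patient.
(c) Not entailed — the butter is what melted, not the snow.
(d) Entailed — every conjunct here is already in the original melting event.
(e) Not entailed — dropping 'in the kitchen' under negation is not valid — the original leaves open that Sven polished the counter some other way.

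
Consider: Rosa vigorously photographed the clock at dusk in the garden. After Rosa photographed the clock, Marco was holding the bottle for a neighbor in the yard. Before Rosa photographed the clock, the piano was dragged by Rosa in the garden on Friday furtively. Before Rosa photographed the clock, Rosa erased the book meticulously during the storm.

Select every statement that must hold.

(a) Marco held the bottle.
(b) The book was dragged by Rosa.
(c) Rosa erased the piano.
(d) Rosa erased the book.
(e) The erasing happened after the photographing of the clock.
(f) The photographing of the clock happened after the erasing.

(a), (d), (f)

(a) Entailed — 'hold' is an activity; 'was holding' entails that some holding happened, so 'held' holds.
(b) Not entailed — Rosa dragged the piano, not the book; the book belongs to the erasing event.
(c) Not entailed — Rosa erased the book, not the piano; the piano belongs to the dragging event.
(d) Entailed — the original entails any weakening of itself; this just drops 'meticulously', 'during the storm'.
(e) Not entailed — the narrative places the erasing before the photographing, not after.
(f) Entailed — the narrative places the erasing before the photographing.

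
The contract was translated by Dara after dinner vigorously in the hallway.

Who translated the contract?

'Dara' marks the agent of the translating event.

Dara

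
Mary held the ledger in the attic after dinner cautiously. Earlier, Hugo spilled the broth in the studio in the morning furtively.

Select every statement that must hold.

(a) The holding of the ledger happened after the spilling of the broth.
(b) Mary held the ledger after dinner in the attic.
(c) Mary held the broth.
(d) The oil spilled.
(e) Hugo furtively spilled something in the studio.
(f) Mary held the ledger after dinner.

(a), (b), (e), (f)

(a) Entailed — the narrative places the spilling before the holding.
(b) Entailed — the original entails any weakening of itself; this just drops 'cautiously'.
(c) Not entailed — Mary held the ledger, not the broth; the broth belongs to the spilling event.
(d) Not entailed — the broth is what spilled, not the oil.
(e) Entailed — this follows by dropping conjuncts from the spilling event's description.
(f) Entailed — every conjunct here is already in the original holding event.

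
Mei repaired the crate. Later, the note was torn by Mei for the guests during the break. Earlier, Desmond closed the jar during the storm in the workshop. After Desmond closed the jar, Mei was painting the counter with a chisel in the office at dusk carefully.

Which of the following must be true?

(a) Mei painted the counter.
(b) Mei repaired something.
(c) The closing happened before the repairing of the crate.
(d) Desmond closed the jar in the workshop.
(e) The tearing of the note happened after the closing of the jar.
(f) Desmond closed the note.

(a) Not entailed — 'was painting' is progressive on an accomplishment; it does not entail the completed 'painted'.
(b) Entailed — generalizing the patient leaves a sub-description the original still satisfies.
(c) Not entailed — the narrative doesn't order the closing relative to the repairing.
(d) Entailed — this follows by dropping conjuncts from the closing event's description.
(e) Entailed — the narrative places the closing before the tearing.
(f) Not entailed — Desmond closed the jar, not the note; the note belongs to the tearing event.

(b), (d), (e)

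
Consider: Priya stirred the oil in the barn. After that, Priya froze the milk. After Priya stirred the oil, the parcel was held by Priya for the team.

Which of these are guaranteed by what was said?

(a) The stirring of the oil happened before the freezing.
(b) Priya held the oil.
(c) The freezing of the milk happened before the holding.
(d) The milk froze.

(a), (d)

(a) Entailed — the narrative places the stirring before the freezing.
(b) Not entailed — Priya held the parcel, not the oil; the oil belongs to the stirring event.
(c) Not entailed — the narrative doesn't order the freezing relative to the holding.
(d) Entailed — 'Priya froze the milk' is causative; it entails the inchoative 'the milk froze'.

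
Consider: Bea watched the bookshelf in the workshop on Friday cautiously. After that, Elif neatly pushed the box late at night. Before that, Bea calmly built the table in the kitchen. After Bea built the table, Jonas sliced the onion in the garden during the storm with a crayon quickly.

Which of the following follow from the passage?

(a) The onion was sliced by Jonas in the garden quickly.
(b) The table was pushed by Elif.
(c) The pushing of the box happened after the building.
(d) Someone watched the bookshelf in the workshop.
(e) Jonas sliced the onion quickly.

(a) Entailed — this follows by dropping conjuncts from the slicing event's description.
(b) Not entailed — Elif pushed the box, not the table; the table belongs to the building event.
(c) Entailed — the narrative places the building before the pushing.
(d) Entailed — every conjunct here is already in the original watching event.
(e) Entailed — this follows by dropping conjuncts from the slicing event's description.

(a), (c), (d), (e)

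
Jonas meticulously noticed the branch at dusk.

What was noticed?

'the branch' marks the patient of the noticing event.

the branch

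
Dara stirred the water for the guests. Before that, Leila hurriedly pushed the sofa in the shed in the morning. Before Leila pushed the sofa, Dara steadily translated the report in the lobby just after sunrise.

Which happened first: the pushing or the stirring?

The connectives place the pushing before the stirring.

the pushing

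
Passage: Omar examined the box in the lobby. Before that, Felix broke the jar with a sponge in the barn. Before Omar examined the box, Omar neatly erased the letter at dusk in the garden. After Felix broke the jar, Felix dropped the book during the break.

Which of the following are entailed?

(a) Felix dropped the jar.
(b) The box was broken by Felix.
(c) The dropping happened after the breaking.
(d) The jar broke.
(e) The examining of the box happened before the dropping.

(a) Not entailed — Felix dropped the book, not the jar; the jar belongs to the breaking event.
(b) Not entailed — Felix broke the jar, not the box; the box belongs to the examining event.
(c) Entailed — the narrative places the breaking before the dropping.
(d) Entailed — 'Felix broke the jar' is causative; it entails the inchoative 'the jar broke'.
(e) Not entailed — the narrative doesn't order the examining relative to the dropping.

(c), (d)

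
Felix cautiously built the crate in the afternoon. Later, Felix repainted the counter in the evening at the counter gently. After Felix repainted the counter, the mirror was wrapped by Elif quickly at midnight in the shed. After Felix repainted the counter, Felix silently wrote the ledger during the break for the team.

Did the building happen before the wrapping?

yes

The narrative orders the building before the wrapping.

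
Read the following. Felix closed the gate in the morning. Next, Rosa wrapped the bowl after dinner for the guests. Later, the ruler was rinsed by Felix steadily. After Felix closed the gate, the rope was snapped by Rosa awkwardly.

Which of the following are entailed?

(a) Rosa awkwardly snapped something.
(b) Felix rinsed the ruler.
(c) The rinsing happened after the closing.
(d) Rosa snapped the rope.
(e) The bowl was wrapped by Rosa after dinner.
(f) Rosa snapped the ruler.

(a) Entailed — generalizing the patient leaves a sub-description the original still satisfies.
(b) Entailed — the original entails any weakening of itself; this just drops 'steadily'.
(c) Entailed — the narrative places the closing before the rinsing.
(d) Entailed — the original entails any weakening of itself; this just drops 'awkwardly'.
(e) Entailed — every conjunct here is already in the original wrapping event.
(f) Not entailed — Rosa snapped the rope, not the ruler; the ruler belongs to the rinsing event.

(a), (b), (c), (d), (e)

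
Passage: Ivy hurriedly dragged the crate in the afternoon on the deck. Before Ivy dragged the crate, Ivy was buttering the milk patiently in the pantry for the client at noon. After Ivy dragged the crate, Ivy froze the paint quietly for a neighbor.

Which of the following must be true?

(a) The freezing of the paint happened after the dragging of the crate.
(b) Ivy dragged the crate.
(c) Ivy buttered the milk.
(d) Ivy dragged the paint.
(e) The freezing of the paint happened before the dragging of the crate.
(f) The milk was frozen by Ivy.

(a), (b)

(a) Entailed — the narrative places the dragging before the freezing.
(b) Entailed — every conjunct here is already in the original dragging event.
(c) Not entailed — 'was buttering' is progressive on an accomplishment; it does not entail the completed 'buttered'.
(d) Not entailed — Ivy dragged the crate, not the paint; the paint belongs to the freezing event.
(e) Not entailed — the narrative places the dragging before the freezing, not after.
(f) Not entailed — Ivy froze the paint, not the milk; the milk belongs to the buttering event.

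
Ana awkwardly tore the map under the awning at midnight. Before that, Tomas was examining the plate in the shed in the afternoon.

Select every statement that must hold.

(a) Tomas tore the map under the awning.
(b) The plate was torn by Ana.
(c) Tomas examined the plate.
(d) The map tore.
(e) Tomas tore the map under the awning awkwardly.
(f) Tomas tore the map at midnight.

(a) Not entailed — the passage has Ana tearing the map, not Tomas.
(b) Not entailed — Ana tore the map, not the plate; the plate belongs to the examining event.
(c) Entailed — 'examine' is an activity; 'was examining' entails that some examining happened, so 'examined' holds.
(d) Entailed — 'Ana tore the map' is causative; it entails the inchoative 'the map tore'.
(e) Not entailed — the passage has Ana tearing the map, not Tomas.
(f) Not entailed — the passage has Ana tearing the map, not Tomas.

(c), (d)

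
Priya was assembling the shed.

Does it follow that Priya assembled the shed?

'was assembling' is progressive; for an accomplishment like 'assemble the shed', it doesn't entail completion.

no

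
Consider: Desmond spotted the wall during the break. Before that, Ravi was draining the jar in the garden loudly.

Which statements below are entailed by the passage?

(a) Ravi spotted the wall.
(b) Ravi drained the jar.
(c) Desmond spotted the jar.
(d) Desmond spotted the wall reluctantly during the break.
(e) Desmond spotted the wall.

(e)

(a) Not entailed — the passage has Desmond spotting the wall, not Ravi.
(b) Not entailed — 'was draining' is progressive on an accomplishment; it does not entail the completed 'drained'.
(c) Not entailed — Desmond spotted the wall, not the jar; the jar belongs to the draining event.
(d) Not entailed — 'reluctantly' adds information not in the original event.
(e) Entailed — dropping 'during the break' leaves a sub-description the original still satisfies.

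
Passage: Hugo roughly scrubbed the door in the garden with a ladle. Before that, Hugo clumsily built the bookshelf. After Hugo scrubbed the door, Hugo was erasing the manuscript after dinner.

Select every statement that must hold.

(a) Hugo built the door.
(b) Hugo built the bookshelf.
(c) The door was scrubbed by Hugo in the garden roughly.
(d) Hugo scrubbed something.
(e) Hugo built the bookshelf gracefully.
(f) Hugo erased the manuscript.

(b), (c), (d)

(a) Not entailed — Hugo built the bookshelf, not the door; the door belongs to the scrubbing event.
(b) Entailed — the original entails any weakening of itself; this just drops 'clumsily'.
(c) Entailed — every conjunct here is already in the original scrubbing event.
(d) Entailed — this follows by dropping conjuncts from the scrubbing event's description.
(e) Not entailed — 'gracefully' adds a manner not in (and inconsistent with) the original.
(f) Not entailed — 'was erasing' is progressive on an accomplishment; it does not entail the completed 'erased'.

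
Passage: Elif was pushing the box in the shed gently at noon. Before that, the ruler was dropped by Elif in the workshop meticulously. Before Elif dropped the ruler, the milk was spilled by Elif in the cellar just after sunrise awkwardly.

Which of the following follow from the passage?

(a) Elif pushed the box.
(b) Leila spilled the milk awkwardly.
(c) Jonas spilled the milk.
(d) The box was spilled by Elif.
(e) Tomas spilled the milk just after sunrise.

(a) Entailed — 'push' is an activity; 'was pushing' entails that some pushing happened, so 'pushed' holds.
(b) Not entailed — the passage has Elif spilling the milk, not Leila.
(c) Not entailed — the passage has Elif spilling the milk, not Jonas.
(d) Not entailed — Elif spilled the milk, not the box; the box belongs to the pushing event.
(e) Not entailed — the passage has Elif spilling the milk, not Tomas.

(a)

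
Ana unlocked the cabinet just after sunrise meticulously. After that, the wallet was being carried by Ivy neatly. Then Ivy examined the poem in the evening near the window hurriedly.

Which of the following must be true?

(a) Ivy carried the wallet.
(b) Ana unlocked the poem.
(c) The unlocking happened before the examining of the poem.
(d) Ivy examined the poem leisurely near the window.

(a), (c)

(a) Entailed — 'carry' is an activity; 'was carrying' entails that some carrying happened, so 'carried' holds.
(b) Not entailed — Ana unlocked the cabinet, not the poem; the poem belongs to the examining event.
(c) Entailed — the narrative places the unlocking before the examining.
(d) Not entailed — 'leisurely' adds a manner not in (and inconsistent with) the original.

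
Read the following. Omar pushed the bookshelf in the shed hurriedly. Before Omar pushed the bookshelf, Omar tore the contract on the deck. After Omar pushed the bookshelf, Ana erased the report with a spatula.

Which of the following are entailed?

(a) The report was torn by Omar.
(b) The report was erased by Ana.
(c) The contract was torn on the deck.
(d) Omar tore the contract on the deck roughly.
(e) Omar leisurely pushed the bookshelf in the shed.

(a) Not entailed — Omar tore the contract, not the report; the report belongs to the erasing event.
(b) Entailed — this follows by dropping conjuncts from the erasing event's description.
(c) Entailed — the original entails any weakening of itself; this just generalizes the agent.
(d) Not entailed — 'roughly' adds information not in the original event.
(e) Not entailed — 'leisurely' adds a manner not in (and inconsistent with) the original.

(b), (c)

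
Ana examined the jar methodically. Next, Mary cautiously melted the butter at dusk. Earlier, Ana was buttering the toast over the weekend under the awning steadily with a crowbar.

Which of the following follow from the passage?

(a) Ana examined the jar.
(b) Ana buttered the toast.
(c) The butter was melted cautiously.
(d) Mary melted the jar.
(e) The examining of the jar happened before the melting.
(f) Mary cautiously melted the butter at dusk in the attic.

(a) Entailed — dropping 'methodically' leaves a sub-description the original still satisfies.
(b) Not entailed — 'was buttering' is progressive on an accomplishment; it does not entail the completed 'buttered'.
(c) Entailed — every conjunct here is already in the original melting event.
(d) Not entailed — Mary melted the butter, not the jar; the jar belongs to the examining event.
(e) Entailed — the narrative places the examining before the melting.
(f) Not entailed — 'in the attic' adds information not in the original event.

(a), (c), (e)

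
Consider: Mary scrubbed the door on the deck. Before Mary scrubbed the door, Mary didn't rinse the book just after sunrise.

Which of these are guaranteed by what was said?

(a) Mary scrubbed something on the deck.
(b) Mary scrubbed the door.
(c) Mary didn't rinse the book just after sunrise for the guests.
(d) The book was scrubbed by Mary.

(a), (b), (c)

(a) Entailed — generalizing the patient leaves a sub-description the original still satisfies.
(b) Entailed — every conjunct here is already in the original scrubbing event.
(c) Entailed — under negation, adding a further restriction is entailed: if no such rinsing event occurred, none occurred for the guests either.
(d) Not entailed — Mary scrubbed the door, not the book; the book belongs to the rinsing event.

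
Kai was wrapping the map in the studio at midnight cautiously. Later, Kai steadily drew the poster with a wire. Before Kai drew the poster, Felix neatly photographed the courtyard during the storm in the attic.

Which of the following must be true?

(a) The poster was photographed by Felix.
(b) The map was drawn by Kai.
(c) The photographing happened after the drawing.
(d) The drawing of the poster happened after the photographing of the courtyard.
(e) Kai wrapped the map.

(d)

(a) Not entailed — Felix photographed the courtyard, not the poster; the poster belongs to the drawing event.
(b) Not entailed — Kai drew the poster, not the map; the map belongs to the wrapping event.
(c) Not entailed — the narrative places the photographing before the drawing, not after.
(d) Entailed — the narrative places the photographing before the drawing.
(e) Not entailed — 'was wrapping' is progressive on an accomplishment; it does not entail the completed 'wrapped'.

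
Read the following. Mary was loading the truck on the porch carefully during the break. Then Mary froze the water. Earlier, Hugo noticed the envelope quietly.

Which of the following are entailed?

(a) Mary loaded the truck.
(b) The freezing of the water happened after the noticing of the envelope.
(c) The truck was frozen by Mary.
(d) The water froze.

(a) Not entailed — 'was loading' is progressive on an accomplishment; it does not entail the completed 'loaded'.
(b) Entailed — the narrative places the noticing before the freezing.
(c) Not entailed — Mary froze the water, not the truck; the truck belongs to the loading event.
(d) Entailed — 'Mary froze the water' is causative; it entails the inchoative 'the water froze'.

(b), (d)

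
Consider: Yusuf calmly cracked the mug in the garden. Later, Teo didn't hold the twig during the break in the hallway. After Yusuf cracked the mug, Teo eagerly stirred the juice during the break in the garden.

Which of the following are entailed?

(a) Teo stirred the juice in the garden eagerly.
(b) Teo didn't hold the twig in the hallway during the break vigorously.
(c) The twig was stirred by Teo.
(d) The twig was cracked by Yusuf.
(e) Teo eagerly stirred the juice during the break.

(a), (b), (e)

(a) Entailed — this follows by dropping conjuncts from the stirring event's description.
(b) Entailed — under negation, adding a further restriction is entailed: if no such holding event occurred, none occurred vigorously either.
(c) Not entailed — Teo stirred the juice, not the twig; the twig belongs to the holding event.
(d) Not entailed — Yusuf cracked the mug, not the twig; the twig belongs to the holding event.
(e) Entailed — this follows by dropping conjuncts from the stirring event's description.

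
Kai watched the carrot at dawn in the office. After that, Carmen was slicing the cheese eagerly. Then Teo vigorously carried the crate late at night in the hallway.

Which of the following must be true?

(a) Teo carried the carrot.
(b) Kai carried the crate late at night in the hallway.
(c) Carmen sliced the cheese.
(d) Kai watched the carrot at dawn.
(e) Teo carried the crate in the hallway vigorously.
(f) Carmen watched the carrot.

(a) Not entailed — Teo carried the crate, not the carrot; the carrot belongs to the watching event.
(b) Not entailed — the passage has Teo carrying the crate, not Kai.
(c) Not entailed — 'was slicing' is progressive on an accomplishment; it does not entail the completed 'sliced'.
(d) Entailed — the original entails any weakening of itself; this just drops 'in the office'.
(e) Entailed — every conjunct here is already in the original carrying event.
(f) Not entailed — the passage has Kai watching the carrot, not Carmen.

(d), (e)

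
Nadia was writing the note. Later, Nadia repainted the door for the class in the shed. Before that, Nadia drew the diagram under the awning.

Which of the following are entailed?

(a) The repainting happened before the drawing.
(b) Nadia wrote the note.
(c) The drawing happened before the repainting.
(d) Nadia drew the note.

(a) Not entailed — the narrative places the drawing before the repainting, not after.
(b) Not entailed — 'was writing' is progressive on an accomplishment; it does not entail the completed 'wrote'.
(c) Entailed — the narrative places the drawing before the repainting.
(d) Not entailed — Nadia drew the diagram, not the note; the note belongs to the writing event.

(c)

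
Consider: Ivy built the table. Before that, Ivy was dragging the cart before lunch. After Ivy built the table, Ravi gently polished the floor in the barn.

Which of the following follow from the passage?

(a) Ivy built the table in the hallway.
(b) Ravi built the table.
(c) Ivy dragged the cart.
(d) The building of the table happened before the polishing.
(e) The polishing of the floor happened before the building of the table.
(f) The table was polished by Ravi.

(a) Not entailed — 'in the hallway' adds information not in the original event.
(b) Not entailed — the passage has Ivy building the table, not Ravi.
(c) Entailed — 'drag' is an activity; 'was dragging' entails that some dragging happened, so 'dragged' holds.
(d) Entailed — the narrative places the building before the polishing.
(e) Not entailed — the narrative places the building before the polishing, not after.
(f) Not entailed — Ravi polished the floor, not the table; the table belongs to the building event.

(c), (d)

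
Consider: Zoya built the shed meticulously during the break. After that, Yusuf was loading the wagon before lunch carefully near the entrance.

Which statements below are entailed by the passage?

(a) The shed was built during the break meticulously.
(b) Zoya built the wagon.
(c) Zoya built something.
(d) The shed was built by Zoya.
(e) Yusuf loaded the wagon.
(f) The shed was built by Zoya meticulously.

(a), (c), (d), (f)

(a) Entailed — generalizing the agent leaves a sub-description the original still satisfies.
(b) Not entailed — Zoya built the shed, not the wagon; the wagon belongs to the loading event.
(c) Entailed — this follows by dropping conjuncts from the building event's description.
(d) Entailed — every conjunct here is already in the original building event.
(e) Not entailed — 'was loading' is progressive on an accomplishment; it does not entail the completed 'loaded'.
(f) Entailed — the original entails any weakening of itself; this just drops 'during the break'.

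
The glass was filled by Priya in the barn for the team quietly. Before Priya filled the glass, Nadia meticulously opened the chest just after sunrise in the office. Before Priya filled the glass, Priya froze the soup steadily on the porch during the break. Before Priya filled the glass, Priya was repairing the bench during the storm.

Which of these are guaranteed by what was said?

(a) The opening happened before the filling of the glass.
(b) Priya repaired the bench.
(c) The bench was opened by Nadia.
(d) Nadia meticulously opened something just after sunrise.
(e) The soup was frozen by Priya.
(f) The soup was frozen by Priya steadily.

(a) Entailed — the narrative places the opening before the filling.
(b) Not entailed — 'was repairing' is progressive on an accomplishment; it does not entail the completed 'repaired'.
(c) Not entailed — Nadia opened the chest, not the bench; the bench belongs to the repairing event.
(d) Entailed — every conjunct here is already in the original opening event.
(e) Entailed — dropping 'steadily', 'on the porch', 'during the break' leaves a sub-description the original still satisfies.
(f) Entailed — every conjunct here is already in the original freezing event.

(a), (d), (e), (f)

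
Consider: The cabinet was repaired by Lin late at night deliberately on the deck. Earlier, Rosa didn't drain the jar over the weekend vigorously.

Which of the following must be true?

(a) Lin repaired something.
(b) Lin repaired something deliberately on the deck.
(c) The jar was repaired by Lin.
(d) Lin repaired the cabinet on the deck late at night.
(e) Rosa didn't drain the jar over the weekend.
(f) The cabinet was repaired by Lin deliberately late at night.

(a) Entailed — this follows by dropping conjuncts from the repairing event's description.
(b) Entailed — the original entails any weakening of itself; this just drops 'late at night' and generalizes the patient.
(c) Not entailed — Lin repaired the cabinet, not the jar; the jar belongs to the draining event.
(d) Entailed — the original entails any weakening of itself; this just drops 'deliberately'.
(e) Not entailed — dropping 'vigorously' under negation is not valid — the original leaves open that Rosa drained the jar some other way.
(f) Entailed — the original entails any weakening of itself; this just drops 'on the deck'.

(a), (b), (d), (f)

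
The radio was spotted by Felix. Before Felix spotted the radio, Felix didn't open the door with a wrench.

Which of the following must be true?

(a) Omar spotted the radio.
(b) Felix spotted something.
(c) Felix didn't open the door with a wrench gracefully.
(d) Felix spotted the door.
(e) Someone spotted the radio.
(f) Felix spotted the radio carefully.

(a) Not entailed — the passage has Felix spotting the radio, not Omar.
(b) Entailed — this follows by dropping conjuncts from the spotting event's description.
(c) Entailed — under negation, adding a further restriction is entailed: if no such opening event occurred, none occurred gracefully either.
(d) Not entailed — Felix spotted the radio, not the door; the door belongs to the opening event.
(e) Entailed — every conjunct here is already in the original spotting event.
(f) Not entailed — 'carefully' adds information not in the original event.

(b), (c), (e)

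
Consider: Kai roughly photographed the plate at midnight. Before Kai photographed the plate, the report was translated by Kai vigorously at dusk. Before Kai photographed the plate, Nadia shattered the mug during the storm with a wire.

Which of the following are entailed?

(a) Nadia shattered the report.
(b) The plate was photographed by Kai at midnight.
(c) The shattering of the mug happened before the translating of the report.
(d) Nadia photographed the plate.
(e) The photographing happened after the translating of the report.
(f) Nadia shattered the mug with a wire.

(b), (e), (f)

(a) Not entailed — Nadia shattered the mug, not the report; the report belongs to the translating event.
(b) Entailed — every conjunct here is already in the original photographing event.
(c) Not entailed — the narrative doesn't order the shattering relative to the translating.
(d) Not entailed — the passage has Kai photographing the plate, not Nadia.
(e) Entailed — the narrative places the translating before the photographing.
(f) Entailed — the original entails any weakening of itself; this just drops 'during the storm'.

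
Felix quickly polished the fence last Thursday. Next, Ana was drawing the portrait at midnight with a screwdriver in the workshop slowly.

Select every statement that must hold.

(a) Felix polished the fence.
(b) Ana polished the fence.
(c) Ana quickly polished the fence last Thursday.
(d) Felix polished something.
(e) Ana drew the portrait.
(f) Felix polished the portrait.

(a), (d)

(a) Entailed — this follows by dropping conjuncts from the polishing event's description.
(b) Not entailed — the passage has Felix polishing the fence, not Ana.
(c) Not entailed — the passage has Felix polishing the fence, not Ana.
(d) Entailed — every conjunct here is already in the original polishing event.
(e) Not entailed — 'was drawing' is progressive on an accomplishment; it does not entail the completed 'drew'.
(f) Not entailed — Felix polished the fence, not the portrait; the portrait belongs to the drawing event.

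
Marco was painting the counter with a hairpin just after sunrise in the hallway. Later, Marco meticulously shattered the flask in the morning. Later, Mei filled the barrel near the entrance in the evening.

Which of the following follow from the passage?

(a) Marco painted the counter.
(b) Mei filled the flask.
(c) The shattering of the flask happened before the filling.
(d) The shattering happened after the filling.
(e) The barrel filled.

(a) Not entailed — 'was painting' is progressive on an accomplishment; it does not entail the completed 'painted'.
(b) Not entailed — Mei filled the barrel, not the flask; the flask belongs to the shattering event.
(c) Entailed — the narrative places the shattering before the filling.
(d) Not entailed — the narrative places the shattering before the filling, not after.
(e) Entailed — 'Mei filled the barrel' is causative; it entails the inchoative 'the barrel filled'.

(c), (e)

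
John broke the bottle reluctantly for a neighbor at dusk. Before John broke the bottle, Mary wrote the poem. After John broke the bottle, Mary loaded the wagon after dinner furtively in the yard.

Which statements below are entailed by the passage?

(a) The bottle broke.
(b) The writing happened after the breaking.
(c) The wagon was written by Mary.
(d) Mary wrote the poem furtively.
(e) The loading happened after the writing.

(a) Entailed — 'John broke the bottle' is causative; it entails the inchoative 'the bottle broke'.
(b) Not entailed — the narrative places the writing before the breaking, not after.
(c) Not entailed — Mary wrote the poem, not the wagon; the wagon belongs to the loading event.
(d) Not entailed — 'furtively' adds information not in the original event.
(e) Entailed — the narrative places the writing before the loading.

(a), (e)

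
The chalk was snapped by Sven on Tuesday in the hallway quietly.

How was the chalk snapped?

'quietly' marks the manner of the snapping event.

quietly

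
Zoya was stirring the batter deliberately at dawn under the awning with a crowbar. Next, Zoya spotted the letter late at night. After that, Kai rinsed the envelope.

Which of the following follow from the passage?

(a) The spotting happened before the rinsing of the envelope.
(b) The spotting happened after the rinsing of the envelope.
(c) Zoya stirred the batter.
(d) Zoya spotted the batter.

(a) Entailed — the narrative places the spotting before the rinsing.
(b) Not entailed — the narrative places the spotting before the rinsing, not after.
(c) Entailed — 'stir' is an activity; 'was stirring' entails that some stirring happened, so 'stirred' holds.
(d) Not entailed — Zoya spotted the letter, not the batter; the batter belongs to the stirring event.

(a), (c)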